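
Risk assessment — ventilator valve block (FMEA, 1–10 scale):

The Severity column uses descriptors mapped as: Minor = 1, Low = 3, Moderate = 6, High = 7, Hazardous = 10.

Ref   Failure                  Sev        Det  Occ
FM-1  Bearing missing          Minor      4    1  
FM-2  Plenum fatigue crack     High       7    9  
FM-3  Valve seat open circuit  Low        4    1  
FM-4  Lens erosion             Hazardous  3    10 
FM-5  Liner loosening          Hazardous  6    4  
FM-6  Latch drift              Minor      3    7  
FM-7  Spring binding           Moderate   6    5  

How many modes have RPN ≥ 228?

3

RPN = Severity × Occurrence × Detection:
  FM-1: 1 × 1 × 4 = 4
  FM-2: 7 × 9 × 7 = 441
  FM-3: 3 × 1 × 4 = 12
  FM-4: 10 × 10 × 3 = 300
  FM-5: 10 × 4 × 6 = 240
  FM-6: 1 × 7 × 3 = 21
  FM-7: 6 × 5 × 6 = 180
Modes with RPN ≥ 228: FM-2 (441), FM-4 (300), FM-5 (240) → 3.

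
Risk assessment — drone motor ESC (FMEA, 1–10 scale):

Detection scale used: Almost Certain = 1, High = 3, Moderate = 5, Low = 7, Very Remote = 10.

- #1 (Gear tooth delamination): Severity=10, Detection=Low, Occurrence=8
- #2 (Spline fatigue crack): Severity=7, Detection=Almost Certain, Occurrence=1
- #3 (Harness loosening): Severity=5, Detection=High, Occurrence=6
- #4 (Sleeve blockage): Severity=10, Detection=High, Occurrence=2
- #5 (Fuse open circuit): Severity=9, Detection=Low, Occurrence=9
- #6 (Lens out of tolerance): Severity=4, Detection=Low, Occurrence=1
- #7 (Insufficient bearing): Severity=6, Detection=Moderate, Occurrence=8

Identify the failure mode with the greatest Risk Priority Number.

#5

RPN = Severity × Occurrence × Detection:
  #1: 10 × 8 × 7 = 560
  #2: 7 × 1 × 1 = 7
  #3: 5 × 6 × 3 = 90
  #4: 10 × 2 × 3 = 60
  #5: 9 × 9 × 7 = 567
  #6: 4 × 1 × 7 = 28
  #7: 6 × 8 × 5 = 240
Highest RPN is 567 → #5.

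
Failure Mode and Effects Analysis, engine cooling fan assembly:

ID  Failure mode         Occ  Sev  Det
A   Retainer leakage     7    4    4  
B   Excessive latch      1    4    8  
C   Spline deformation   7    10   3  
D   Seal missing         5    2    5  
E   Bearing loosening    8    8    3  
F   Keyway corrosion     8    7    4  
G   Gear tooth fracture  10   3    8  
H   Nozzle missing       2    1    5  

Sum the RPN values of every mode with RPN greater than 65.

RPN = Severity × Occurrence × Detection:
  A: 4 × 7 × 4 = 112
  B: 4 × 1 × 8 = 32
  C: 10 × 7 × 3 = 210
  D: 2 × 5 × 5 = 50
  E: 8 × 8 × 3 = 192
  F: 7 × 8 × 4 = 224
  G: 3 × 10 × 8 = 240
  H: 1 × 2 × 5 = 10
RPN > 65: A (112), C (210), E (192), F (224), G (240).
Sum: 112 + 210 + 192 + 224 + 240 = 978.

978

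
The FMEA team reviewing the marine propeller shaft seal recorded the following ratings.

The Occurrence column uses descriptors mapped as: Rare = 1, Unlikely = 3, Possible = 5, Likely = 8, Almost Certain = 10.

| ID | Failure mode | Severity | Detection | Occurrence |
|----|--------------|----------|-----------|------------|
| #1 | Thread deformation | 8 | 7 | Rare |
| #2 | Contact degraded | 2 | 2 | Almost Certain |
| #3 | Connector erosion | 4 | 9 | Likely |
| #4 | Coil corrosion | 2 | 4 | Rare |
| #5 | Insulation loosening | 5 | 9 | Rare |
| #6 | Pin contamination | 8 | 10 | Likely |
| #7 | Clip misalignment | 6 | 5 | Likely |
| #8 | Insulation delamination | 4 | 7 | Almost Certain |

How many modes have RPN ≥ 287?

2

RPN = Severity × Occurrence × Detection:
  #1: 8 × 1 × 7 = 56
  #2: 2 × 10 × 2 = 40
  #3: 4 × 8 × 9 = 288
  #4: 2 × 1 × 4 = 8
  #5: 5 × 1 × 9 = 45
  #6: 8 × 8 × 10 = 640
  #7: 6 × 8 × 5 = 240
  #8: 4 × 10 × 7 = 280
Modes with RPN ≥ 287: #3 (288), #6 (640) → 2.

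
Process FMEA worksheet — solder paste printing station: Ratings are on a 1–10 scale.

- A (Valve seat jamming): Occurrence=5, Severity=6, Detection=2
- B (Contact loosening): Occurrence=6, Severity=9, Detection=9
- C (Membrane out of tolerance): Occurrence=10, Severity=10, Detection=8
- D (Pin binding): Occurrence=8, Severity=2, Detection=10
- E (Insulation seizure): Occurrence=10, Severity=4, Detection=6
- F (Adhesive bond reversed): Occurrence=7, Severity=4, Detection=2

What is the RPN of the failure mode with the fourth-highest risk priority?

160

RPN = Severity × Occurrence × Detection:
  A: 6 × 5 × 2 = 60
  B: 9 × 6 × 9 = 486
  C: 10 × 10 × 8 = 800
  D: 2 × 8 × 10 = 160
  E: 4 × 10 × 6 = 240
  F: 4 × 7 × 2 = 56
Sorted descending: 800, 486, 240, 160, 60, 56.
The fourth-highest RPN is 160 (D).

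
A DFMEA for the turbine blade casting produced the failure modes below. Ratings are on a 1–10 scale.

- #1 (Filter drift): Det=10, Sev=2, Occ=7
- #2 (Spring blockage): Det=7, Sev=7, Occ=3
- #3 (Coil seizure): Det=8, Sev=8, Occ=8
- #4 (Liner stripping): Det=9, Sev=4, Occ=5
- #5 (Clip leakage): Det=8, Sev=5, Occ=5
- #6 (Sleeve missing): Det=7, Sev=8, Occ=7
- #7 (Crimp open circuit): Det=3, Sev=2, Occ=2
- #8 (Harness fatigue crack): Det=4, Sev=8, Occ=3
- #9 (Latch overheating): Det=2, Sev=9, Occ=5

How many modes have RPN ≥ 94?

RPN = Severity × Occurrence × Detection:
  #1: 2 × 7 × 10 = 140
  #2: 7 × 3 × 7 = 147
  #3: 8 × 8 × 8 = 512
  #4: 4 × 5 × 9 = 180
  #5: 5 × 5 × 8 = 200
  #6: 8 × 7 × 7 = 392
  #7: 2 × 2 × 3 = 12
  #8: 8 × 3 × 4 = 96
  #9: 9 × 5 × 2 = 90
Modes with RPN ≥ 94: #1 (140), #2 (147), #3 (512), #4 (180), #5 (200), #6 (392), #8 (96) → 7.

7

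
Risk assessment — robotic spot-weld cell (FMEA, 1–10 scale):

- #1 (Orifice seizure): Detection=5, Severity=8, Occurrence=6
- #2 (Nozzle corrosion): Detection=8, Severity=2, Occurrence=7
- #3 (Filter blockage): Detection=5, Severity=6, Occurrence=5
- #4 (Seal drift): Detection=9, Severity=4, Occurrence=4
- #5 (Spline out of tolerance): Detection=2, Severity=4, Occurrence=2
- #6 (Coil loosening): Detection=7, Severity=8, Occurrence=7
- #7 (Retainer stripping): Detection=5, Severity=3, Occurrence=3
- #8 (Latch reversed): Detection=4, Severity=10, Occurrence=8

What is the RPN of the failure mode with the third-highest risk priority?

240

RPN = Severity × Occurrence × Detection:
  #1: 8 × 6 × 5 = 240
  #2: 2 × 7 × 8 = 112
  #3: 6 × 5 × 5 = 150
  #4: 4 × 4 × 9 = 144
  #5: 4 × 2 × 2 = 16
  #6: 8 × 7 × 7 = 392
  #7: 3 × 3 × 5 = 45
  #8: 10 × 8 × 4 = 320
Sorted descending: 392, 320, 240, 150, 144, 112, 45, 16.
The third-highest RPN is 240 (#1).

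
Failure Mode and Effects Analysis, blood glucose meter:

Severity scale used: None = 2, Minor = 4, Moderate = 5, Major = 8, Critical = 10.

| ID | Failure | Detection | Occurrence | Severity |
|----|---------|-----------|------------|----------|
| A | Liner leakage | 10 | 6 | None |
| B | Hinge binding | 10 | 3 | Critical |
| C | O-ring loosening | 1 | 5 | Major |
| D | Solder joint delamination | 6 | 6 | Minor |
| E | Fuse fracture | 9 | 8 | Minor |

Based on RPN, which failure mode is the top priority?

B

RPN = Severity × Occurrence × Detection:
  A: 2 × 6 × 10 = 120
  B: 10 × 3 × 10 = 300
  C: 8 × 5 × 1 = 40
  D: 4 × 6 × 6 = 144
  E: 4 × 8 × 9 = 288
Highest RPN is 300 → B.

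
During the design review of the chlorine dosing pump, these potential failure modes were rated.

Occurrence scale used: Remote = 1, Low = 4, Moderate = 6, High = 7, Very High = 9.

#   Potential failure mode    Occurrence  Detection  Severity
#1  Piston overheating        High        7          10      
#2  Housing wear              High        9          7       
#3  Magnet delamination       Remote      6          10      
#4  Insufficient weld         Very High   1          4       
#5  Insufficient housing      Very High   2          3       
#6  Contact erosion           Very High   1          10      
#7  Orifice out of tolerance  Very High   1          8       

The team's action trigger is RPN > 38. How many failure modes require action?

RPN = Severity × Occurrence × Detection:
  #1: 10 × 7 × 7 = 490
  #2: 7 × 7 × 9 = 441
  #3: 10 × 1 × 6 = 60
  #4: 4 × 9 × 1 = 36
  #5: 3 × 9 × 2 = 54
  #6: 10 × 9 × 1 = 90
  #7: 8 × 9 × 1 = 72
Modes with RPN > 38: #1 (490), #2 (441), #3 (60), #5 (54), #6 (90), #7 (72) → 6.

6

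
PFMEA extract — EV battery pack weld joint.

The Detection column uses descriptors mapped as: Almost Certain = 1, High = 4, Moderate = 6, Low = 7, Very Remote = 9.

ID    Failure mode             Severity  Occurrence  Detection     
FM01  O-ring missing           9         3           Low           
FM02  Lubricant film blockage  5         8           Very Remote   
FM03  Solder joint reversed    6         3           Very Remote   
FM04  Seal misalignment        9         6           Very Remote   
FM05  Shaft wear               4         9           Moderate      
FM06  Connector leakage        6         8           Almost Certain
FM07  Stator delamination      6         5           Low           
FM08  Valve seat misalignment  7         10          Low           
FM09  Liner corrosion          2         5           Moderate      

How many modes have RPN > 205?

5

RPN = Severity × Occurrence × Detection:
  FM01: 9 × 3 × 7 = 189
  FM02: 5 × 8 × 9 = 360
  FM03: 6 × 3 × 9 = 162
  FM04: 9 × 6 × 9 = 486
  FM05: 4 × 9 × 6 = 216
  FM06: 6 × 8 × 1 = 48
  FM07: 6 × 5 × 7 = 210
  FM08: 7 × 10 × 7 = 490
  FM09: 2 × 5 × 6 = 60
Modes with RPN > 205: FM02 (360), FM04 (486), FM05 (216), FM07 (210), FM08 (490) → 5.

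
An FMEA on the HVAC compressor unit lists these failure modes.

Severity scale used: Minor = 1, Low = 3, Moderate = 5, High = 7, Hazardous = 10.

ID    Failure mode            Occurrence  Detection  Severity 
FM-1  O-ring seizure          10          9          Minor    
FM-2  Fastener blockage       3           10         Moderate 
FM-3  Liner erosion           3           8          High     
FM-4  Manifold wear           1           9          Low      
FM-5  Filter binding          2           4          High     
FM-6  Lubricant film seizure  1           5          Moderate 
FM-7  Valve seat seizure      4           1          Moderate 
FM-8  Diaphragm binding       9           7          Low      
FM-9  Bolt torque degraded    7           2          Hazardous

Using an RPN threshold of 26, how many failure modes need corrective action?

RPN = Severity × Occurrence × Detection:
  FM-1: 1 × 10 × 9 = 90
  FM-2: 5 × 3 × 10 = 150
  FM-3: 7 × 3 × 8 = 168
  FM-4: 3 × 1 × 9 = 27
  FM-5: 7 × 2 × 4 = 56
  FM-6: 5 × 1 × 5 = 25
  FM-7: 5 × 4 × 1 = 20
  FM-8: 3 × 9 × 7 = 189
  FM-9: 10 × 7 × 2 = 140
Modes with RPN ≥ 26: FM-1 (90), FM-2 (150), FM-3 (168), FM-4 (27), FM-5 (56), FM-8 (189), FM-9 (140) → 7.

7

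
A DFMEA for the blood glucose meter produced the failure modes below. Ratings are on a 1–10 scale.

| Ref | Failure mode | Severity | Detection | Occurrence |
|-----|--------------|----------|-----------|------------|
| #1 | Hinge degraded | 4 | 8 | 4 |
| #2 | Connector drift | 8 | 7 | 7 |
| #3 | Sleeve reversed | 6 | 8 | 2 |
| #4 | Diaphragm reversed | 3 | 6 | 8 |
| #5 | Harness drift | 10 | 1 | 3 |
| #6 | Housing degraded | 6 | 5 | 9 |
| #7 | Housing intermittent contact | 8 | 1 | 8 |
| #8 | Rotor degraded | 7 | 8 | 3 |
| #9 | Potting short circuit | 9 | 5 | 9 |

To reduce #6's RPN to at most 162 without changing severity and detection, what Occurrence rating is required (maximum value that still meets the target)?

#6: S=6, O=9, D=5 → current RPN = 270.
Fixed product = 30. Need 30 × O ≤ 162, so O ≤ 162/30 = 5.40.
Maximum integer Occurrence rating = 5 (gives RPN 150; O=6 would give 180 > 162).

5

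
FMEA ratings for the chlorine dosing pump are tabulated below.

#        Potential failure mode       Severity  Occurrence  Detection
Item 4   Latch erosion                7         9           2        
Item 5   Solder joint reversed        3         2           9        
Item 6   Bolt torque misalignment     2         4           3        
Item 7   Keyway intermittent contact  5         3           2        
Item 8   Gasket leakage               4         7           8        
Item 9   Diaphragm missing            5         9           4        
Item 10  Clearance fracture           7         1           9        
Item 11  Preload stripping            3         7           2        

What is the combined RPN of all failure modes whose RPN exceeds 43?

647

RPN = Severity × Occurrence × Detection:
  Item 4: 7 × 9 × 2 = 126
  Item 5: 3 × 2 × 9 = 54
  Item 6: 2 × 4 × 3 = 24
  Item 7: 5 × 3 × 2 = 30
  Item 8: 4 × 7 × 8 = 224
  Item 9: 5 × 9 × 4 = 180
  Item 10: 7 × 1 × 9 = 63
  Item 11: 3 × 7 × 2 = 42
RPN > 43: Item 4 (126), Item 5 (54), Item 8 (224), Item 9 (180), Item 10 (63).
Sum: 126 + 54 + 224 + 180 + 63 = 647.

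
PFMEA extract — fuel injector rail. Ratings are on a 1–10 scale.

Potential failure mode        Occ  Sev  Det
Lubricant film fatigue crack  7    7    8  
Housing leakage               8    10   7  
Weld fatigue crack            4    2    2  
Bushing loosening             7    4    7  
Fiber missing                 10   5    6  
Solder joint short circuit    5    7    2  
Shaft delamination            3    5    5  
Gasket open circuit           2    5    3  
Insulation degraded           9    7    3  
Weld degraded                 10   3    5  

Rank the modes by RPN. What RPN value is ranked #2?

RPN = Severity × Occurrence × Detection:
  Lubricant film fatigue crack: 7 × 7 × 8 = 392
  Housing leakage: 10 × 8 × 7 = 560
  Weld fatigue crack: 2 × 4 × 2 = 16
  Bushing loosening: 4 × 7 × 7 = 196
  Fiber missing: 5 × 10 × 6 = 300
  Solder joint short circuit: 7 × 5 × 2 = 70
  Shaft delamination: 5 × 3 × 5 = 75
  Gasket open circuit: 5 × 2 × 3 = 30
  Insulation degraded: 7 × 9 × 3 = 189
  Weld degraded: 3 × 10 × 5 = 150
Sorted descending: 560, 392, 300, 196, 189, 150, 75, 70, 30, 16.
The second-highest RPN is 392 (Lubricant film fatigue crack).

392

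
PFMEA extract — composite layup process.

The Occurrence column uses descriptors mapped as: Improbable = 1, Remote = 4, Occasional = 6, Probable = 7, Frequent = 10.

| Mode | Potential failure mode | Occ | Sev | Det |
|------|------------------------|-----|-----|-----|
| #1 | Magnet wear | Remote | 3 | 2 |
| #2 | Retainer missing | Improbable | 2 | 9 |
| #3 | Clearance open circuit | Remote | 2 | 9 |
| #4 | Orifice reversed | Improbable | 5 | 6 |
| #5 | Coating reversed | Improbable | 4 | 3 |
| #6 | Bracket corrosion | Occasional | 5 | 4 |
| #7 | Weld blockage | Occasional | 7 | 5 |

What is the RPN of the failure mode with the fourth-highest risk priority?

30

RPN = Severity × Occurrence × Detection:
  #1: 3 × 4 × 2 = 24
  #2: 2 × 1 × 9 = 18
  #3: 2 × 4 × 9 = 72
  #4: 5 × 1 × 6 = 30
  #5: 4 × 1 × 3 = 12
  #6: 5 × 6 × 4 = 120
  #7: 7 × 6 × 5 = 210
Sorted descending: 210, 120, 72, 30, 24, 18, 12.
The fourth-highest RPN is 30 (#4).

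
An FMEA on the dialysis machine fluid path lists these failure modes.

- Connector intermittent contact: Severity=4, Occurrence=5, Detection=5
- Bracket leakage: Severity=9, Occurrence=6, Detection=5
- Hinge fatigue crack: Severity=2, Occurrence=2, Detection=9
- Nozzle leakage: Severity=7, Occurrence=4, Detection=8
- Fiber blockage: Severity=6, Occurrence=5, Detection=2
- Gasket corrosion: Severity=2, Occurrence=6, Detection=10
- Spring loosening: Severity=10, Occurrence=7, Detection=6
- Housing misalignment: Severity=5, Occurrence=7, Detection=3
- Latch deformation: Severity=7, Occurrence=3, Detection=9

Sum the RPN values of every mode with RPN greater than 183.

RPN = Severity × Occurrence × Detection:
  Connector intermittent contact: 4 × 5 × 5 = 100
  Bracket leakage: 9 × 6 × 5 = 270
  Hinge fatigue crack: 2 × 2 × 9 = 36
  Nozzle leakage: 7 × 4 × 8 = 224
  Fiber blockage: 6 × 5 × 2 = 60
  Gasket corrosion: 2 × 6 × 10 = 120
  Spring loosening: 10 × 7 × 6 = 420
  Housing misalignment: 5 × 7 × 3 = 105
  Latch deformation: 7 × 3 × 9 = 189
RPN > 183: Bracket leakage (270), Nozzle leakage (224), Spring loosening (420), Latch deformation (189).
Sum: 270 + 224 + 420 + 189 = 1103.

1103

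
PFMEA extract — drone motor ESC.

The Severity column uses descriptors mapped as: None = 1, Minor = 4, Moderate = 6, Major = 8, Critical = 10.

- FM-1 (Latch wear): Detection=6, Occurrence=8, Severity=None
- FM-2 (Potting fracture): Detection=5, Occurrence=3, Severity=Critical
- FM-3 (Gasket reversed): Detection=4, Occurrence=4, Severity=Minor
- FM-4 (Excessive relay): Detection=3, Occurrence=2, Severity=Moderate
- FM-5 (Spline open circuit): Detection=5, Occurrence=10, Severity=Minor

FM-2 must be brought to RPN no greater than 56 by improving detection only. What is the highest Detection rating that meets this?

1

FM-2: S=10, O=3, D=5 → current RPN = 150.
Fixed product = 30. Need 30 × D ≤ 56, so D ≤ 56/30 = 1.87.
Maximum integer Detection rating = 1 (gives RPN 30; D=2 would give 60 > 56).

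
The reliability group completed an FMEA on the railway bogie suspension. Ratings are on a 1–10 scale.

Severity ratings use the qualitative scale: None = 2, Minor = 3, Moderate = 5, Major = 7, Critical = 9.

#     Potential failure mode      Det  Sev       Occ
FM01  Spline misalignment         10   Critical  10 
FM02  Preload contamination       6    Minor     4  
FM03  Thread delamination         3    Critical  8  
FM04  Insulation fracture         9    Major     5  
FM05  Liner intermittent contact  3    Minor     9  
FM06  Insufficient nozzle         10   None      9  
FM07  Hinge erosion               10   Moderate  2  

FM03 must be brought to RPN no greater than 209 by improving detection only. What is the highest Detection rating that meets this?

FM03: S=9, O=8, D=3 → current RPN = 216.
Fixed product = 72. Need 72 × D ≤ 209, so D ≤ 209/72 = 2.90.
Maximum integer Detection rating = 2 (gives RPN 144; D=3 would give 216 > 209).

2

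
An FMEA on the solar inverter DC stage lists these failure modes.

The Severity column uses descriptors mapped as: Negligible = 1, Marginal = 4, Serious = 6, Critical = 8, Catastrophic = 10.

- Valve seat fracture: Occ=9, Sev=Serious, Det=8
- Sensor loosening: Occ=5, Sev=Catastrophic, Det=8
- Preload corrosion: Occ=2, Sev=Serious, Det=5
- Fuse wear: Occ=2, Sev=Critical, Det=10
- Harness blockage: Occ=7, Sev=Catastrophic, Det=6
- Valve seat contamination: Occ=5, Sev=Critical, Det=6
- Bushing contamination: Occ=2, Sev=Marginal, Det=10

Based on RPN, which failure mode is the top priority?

RPN = Severity × Occurrence × Detection:
  Valve seat fracture: 6 × 9 × 8 = 432
  Sensor loosening: 10 × 5 × 8 = 400
  Preload corrosion: 6 × 2 × 5 = 60
  Fuse wear: 8 × 2 × 10 = 160
  Harness blockage: 10 × 7 × 6 = 420
  Valve seat contamination: 8 × 5 × 6 = 240
  Bushing contamination: 4 × 2 × 10 = 80
Highest RPN is 432 → Valve seat fracture.

Valve seat fracture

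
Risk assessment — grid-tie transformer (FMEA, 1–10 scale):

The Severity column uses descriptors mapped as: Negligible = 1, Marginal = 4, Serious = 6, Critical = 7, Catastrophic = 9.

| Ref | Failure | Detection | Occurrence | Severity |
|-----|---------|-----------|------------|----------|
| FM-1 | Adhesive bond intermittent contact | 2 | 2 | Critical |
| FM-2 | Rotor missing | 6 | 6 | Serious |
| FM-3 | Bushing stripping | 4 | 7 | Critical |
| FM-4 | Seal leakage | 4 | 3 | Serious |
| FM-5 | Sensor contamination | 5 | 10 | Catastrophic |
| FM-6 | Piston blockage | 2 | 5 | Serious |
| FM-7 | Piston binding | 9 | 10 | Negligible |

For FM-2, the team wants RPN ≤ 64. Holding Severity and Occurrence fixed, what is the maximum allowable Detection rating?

1

FM-2: S=6, O=6, D=6 → current RPN = 216.
Fixed product = 36. Need 36 × D ≤ 64, so D ≤ 64/36 = 1.78.
Maximum integer Detection rating = 1 (gives RPN 36; D=2 would give 72 > 64).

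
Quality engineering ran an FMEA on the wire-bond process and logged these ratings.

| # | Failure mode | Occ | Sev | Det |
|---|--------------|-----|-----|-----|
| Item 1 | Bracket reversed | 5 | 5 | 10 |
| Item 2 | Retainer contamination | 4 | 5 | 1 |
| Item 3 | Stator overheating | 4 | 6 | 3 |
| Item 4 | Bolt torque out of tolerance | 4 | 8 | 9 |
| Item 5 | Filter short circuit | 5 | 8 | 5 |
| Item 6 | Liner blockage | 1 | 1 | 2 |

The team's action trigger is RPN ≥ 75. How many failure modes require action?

3

RPN = Severity × Occurrence × Detection:
  Item 1: 5 × 5 × 10 = 250
  Item 2: 5 × 4 × 1 = 20
  Item 3: 6 × 4 × 3 = 72
  Item 4: 8 × 4 × 9 = 288
  Item 5: 8 × 5 × 5 = 200
  Item 6: 1 × 1 × 2 = 2
Modes with RPN ≥ 75: Item 1 (250), Item 4 (288), Item 5 (200) → 3.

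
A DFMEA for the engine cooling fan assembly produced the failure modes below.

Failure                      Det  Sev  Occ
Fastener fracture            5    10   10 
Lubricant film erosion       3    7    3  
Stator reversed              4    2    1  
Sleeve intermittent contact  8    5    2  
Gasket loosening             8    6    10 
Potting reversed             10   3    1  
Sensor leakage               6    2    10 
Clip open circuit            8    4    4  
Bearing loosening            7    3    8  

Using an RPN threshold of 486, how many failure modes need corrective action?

RPN = Severity × Occurrence × Detection:
  Fastener fracture: 10 × 10 × 5 = 500
  Lubricant film erosion: 7 × 3 × 3 = 63
  Stator reversed: 2 × 1 × 4 = 8
  Sleeve intermittent contact: 5 × 2 × 8 = 80
  Gasket loosening: 6 × 10 × 8 = 480
  Potting reversed: 3 × 1 × 10 = 30
  Sensor leakage: 2 × 10 × 6 = 120
  Clip open circuit: 4 × 4 × 8 = 128
  Bearing loosening: 3 × 8 × 7 = 168
Modes with RPN ≥ 486: Fastener fracture (500) → 1.

1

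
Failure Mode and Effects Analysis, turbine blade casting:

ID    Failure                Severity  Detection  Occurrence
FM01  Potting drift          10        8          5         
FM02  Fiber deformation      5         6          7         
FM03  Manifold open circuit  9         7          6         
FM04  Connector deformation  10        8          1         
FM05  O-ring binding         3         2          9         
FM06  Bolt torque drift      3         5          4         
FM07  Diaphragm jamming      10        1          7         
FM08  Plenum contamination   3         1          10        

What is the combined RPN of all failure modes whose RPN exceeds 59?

RPN = Severity × Occurrence × Detection:
  FM01: 10 × 5 × 8 = 400
  FM02: 5 × 7 × 6 = 210
  FM03: 9 × 6 × 7 = 378
  FM04: 10 × 1 × 8 = 80
  FM05: 3 × 9 × 2 = 54
  FM06: 3 × 4 × 5 = 60
  FM07: 10 × 7 × 1 = 70
  FM08: 3 × 10 × 1 = 30
RPN > 59: FM01 (400), FM02 (210), FM03 (378), FM04 (80), FM06 (60), FM07 (70).
Sum: 400 + 210 + 378 + 80 + 60 + 70 = 1198.

1198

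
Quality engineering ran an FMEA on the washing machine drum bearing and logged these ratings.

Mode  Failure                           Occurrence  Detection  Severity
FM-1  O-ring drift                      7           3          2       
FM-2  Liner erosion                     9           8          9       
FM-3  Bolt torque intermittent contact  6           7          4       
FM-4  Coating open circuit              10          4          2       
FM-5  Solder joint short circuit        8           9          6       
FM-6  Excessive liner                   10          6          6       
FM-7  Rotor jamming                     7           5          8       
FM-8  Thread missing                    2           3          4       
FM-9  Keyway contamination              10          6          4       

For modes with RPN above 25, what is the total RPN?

2250

RPN = Severity × Occurrence × Detection:
  FM-1: 2 × 7 × 3 = 42
  FM-2: 9 × 9 × 8 = 648
  FM-3: 4 × 6 × 7 = 168
  FM-4: 2 × 10 × 4 = 80
  FM-5: 6 × 8 × 9 = 432
  FM-6: 6 × 10 × 6 = 360
  FM-7: 8 × 7 × 5 = 280
  FM-8: 4 × 2 × 3 = 24
  FM-9: 4 × 10 × 6 = 240
RPN > 25: FM-1 (42), FM-2 (648), FM-3 (168), FM-4 (80), FM-5 (432), FM-6 (360), FM-7 (280), FM-9 (240).
Sum: 42 + 648 + 168 + 80 + 432 + 360 + 280 + 240 = 2250.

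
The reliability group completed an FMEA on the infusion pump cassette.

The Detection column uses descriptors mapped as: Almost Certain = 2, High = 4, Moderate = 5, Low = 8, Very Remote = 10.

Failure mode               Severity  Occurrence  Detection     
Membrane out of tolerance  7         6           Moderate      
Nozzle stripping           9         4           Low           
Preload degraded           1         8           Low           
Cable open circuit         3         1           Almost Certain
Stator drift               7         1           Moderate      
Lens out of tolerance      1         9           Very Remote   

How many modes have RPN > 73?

RPN = Severity × Occurrence × Detection:
  Membrane out of tolerance: 7 × 6 × 5 = 210
  Nozzle stripping: 9 × 4 × 8 = 288
  Preload degraded: 1 × 8 × 8 = 64
  Cable open circuit: 3 × 1 × 2 = 6
  Stator drift: 7 × 1 × 5 = 35
  Lens out of tolerance: 1 × 9 × 10 = 90
Modes with RPN > 73: Membrane out of tolerance (210), Nozzle stripping (288), Lens out of tolerance (90) → 3.

3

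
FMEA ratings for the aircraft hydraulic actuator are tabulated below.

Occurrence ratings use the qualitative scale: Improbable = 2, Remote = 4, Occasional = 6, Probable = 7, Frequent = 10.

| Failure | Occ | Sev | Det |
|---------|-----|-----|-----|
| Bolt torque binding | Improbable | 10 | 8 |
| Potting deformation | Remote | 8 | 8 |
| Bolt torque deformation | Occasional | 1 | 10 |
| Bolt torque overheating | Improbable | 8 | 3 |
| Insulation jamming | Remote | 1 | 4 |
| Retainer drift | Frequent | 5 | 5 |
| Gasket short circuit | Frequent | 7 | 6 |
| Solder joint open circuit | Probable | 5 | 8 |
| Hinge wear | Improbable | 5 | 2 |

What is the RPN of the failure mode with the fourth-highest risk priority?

RPN = Severity × Occurrence × Detection:
  Bolt torque binding: 10 × 2 × 8 = 160
  Potting deformation: 8 × 4 × 8 = 256
  Bolt torque deformation: 1 × 6 × 10 = 60
  Bolt torque overheating: 8 × 2 × 3 = 48
  Insulation jamming: 1 × 4 × 4 = 16
  Retainer drift: 5 × 10 × 5 = 250
  Gasket short circuit: 7 × 10 × 6 = 420
  Solder joint open circuit: 5 × 7 × 8 = 280
  Hinge wear: 5 × 2 × 2 = 20
Sorted descending: 420, 280, 256, 250, 160, 60, 48, 20, 16.
The fourth-highest RPN is 250 (Retainer drift).

250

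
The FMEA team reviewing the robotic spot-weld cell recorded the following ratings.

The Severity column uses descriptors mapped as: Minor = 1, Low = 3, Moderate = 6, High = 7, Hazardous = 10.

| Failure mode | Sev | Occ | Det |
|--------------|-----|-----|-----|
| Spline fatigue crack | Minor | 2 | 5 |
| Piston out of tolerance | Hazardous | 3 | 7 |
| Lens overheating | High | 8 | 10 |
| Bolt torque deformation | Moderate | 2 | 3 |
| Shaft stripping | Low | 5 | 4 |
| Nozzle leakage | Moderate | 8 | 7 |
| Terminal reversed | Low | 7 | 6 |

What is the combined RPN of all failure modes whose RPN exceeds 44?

RPN = Severity × Occurrence × Detection:
  Spline fatigue crack: 1 × 2 × 5 = 10
  Piston out of tolerance: 10 × 3 × 7 = 210
  Lens overheating: 7 × 8 × 10 = 560
  Bolt torque deformation: 6 × 2 × 3 = 36
  Shaft stripping: 3 × 5 × 4 = 60
  Nozzle leakage: 6 × 8 × 7 = 336
  Terminal reversed: 3 × 7 × 6 = 126
RPN > 44: Piston out of tolerance (210), Lens overheating (560), Shaft stripping (60), Nozzle leakage (336), Terminal reversed (126).
Sum: 210 + 560 + 60 + 336 + 126 = 1292.

1292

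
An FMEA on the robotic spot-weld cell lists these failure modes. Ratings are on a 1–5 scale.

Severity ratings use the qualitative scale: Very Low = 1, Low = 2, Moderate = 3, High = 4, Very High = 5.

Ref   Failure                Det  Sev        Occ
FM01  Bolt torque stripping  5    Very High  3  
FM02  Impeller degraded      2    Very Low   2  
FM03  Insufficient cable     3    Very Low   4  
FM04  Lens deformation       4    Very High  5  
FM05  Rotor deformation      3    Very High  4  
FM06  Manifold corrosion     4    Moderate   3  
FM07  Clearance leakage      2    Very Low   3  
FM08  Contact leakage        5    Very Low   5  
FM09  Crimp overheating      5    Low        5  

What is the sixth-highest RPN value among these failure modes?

RPN = Severity × Occurrence × Detection:
  FM01: 5 × 3 × 5 = 75
  FM02: 1 × 2 × 2 = 4
  FM03: 1 × 4 × 3 = 12
  FM04: 5 × 5 × 4 = 100
  FM05: 5 × 4 × 3 = 60
  FM06: 3 × 3 × 4 = 36
  FM07: 1 × 3 × 2 = 6
  FM08: 1 × 5 × 5 = 25
  FM09: 2 × 5 × 5 = 50
Sorted descending: 100, 75, 60, 50, 36, 25, 12, 6, 4.
The sixth-highest RPN is 25 (FM08).

25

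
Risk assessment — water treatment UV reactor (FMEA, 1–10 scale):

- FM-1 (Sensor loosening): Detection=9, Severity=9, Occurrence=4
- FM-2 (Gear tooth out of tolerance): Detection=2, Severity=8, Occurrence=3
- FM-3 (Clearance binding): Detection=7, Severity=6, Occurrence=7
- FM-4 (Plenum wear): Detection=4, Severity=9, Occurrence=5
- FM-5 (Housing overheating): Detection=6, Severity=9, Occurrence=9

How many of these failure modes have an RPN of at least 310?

2

RPN = Severity × Occurrence × Detection:
  FM-1: 9 × 4 × 9 = 324
  FM-2: 8 × 3 × 2 = 48
  FM-3: 6 × 7 × 7 = 294
  FM-4: 9 × 5 × 4 = 180
  FM-5: 9 × 9 × 6 = 486
Modes with RPN ≥ 310: FM-1 (324), FM-5 (486) → 2.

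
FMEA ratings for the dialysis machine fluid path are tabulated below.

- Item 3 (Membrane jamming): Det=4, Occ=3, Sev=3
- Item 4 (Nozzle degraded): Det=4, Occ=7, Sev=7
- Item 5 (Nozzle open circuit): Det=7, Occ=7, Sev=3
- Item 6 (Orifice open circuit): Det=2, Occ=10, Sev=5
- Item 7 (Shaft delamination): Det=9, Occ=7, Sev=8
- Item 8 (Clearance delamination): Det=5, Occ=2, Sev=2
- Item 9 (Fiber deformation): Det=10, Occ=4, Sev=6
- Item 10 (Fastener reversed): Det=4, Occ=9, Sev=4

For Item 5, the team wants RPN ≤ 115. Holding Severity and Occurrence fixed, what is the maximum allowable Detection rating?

Item 5: S=3, O=7, D=7 → current RPN = 147.
Fixed product = 21. Need 21 × D ≤ 115, so D ≤ 115/21 = 5.48.
Maximum integer Detection rating = 5 (gives RPN 105; D=6 would give 126 > 115).

5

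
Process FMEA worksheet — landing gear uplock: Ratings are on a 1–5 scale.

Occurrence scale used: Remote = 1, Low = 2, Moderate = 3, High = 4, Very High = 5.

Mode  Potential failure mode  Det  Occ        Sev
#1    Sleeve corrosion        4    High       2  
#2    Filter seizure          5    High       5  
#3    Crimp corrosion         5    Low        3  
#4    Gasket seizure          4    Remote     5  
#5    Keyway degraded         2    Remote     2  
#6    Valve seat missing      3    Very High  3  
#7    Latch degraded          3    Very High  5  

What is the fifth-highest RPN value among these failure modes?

30

RPN = Severity × Occurrence × Detection:
  #1: 2 × 4 × 4 = 32
  #2: 5 × 4 × 5 = 100
  #3: 3 × 2 × 5 = 30
  #4: 5 × 1 × 4 = 20
  #5: 2 × 1 × 2 = 4
  #6: 3 × 5 × 3 = 45
  #7: 5 × 5 × 3 = 75
Sorted descending: 100, 75, 45, 32, 30, 20, 4.
The fifth-highest RPN is 30 (#3).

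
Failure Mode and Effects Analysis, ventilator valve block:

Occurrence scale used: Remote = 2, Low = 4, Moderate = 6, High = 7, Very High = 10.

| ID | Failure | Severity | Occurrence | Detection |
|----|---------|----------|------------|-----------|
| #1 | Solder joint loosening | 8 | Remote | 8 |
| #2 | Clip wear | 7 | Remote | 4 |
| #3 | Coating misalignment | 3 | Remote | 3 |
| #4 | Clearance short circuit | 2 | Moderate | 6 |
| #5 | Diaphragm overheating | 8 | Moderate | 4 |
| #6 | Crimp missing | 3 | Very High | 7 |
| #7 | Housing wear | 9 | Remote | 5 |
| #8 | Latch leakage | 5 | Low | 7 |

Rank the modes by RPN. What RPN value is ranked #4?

RPN = Severity × Occurrence × Detection:
  #1: 8 × 2 × 8 = 128
  #2: 7 × 2 × 4 = 56
  #3: 3 × 2 × 3 = 18
  #4: 2 × 6 × 6 = 72
  #5: 8 × 6 × 4 = 192
  #6: 3 × 10 × 7 = 210
  #7: 9 × 2 × 5 = 90
  #8: 5 × 4 × 7 = 140
Sorted descending: 210, 192, 140, 128, 90, 72, 56, 18.
The fourth-highest RPN is 128 (#1).

128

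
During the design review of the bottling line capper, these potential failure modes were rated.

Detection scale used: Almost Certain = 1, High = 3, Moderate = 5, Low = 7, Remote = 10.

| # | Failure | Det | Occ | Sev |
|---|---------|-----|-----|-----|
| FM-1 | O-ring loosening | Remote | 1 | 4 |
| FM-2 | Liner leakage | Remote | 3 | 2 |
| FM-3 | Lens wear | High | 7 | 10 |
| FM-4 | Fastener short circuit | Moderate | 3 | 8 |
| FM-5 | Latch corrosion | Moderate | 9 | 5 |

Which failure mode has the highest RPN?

RPN = Severity × Occurrence × Detection:
  FM-1: 4 × 1 × 10 = 40
  FM-2: 2 × 3 × 10 = 60
  FM-3: 10 × 7 × 3 = 210
  FM-4: 8 × 3 × 5 = 120
  FM-5: 5 × 9 × 5 = 225
Highest RPN is 225 → FM-5.

FM-5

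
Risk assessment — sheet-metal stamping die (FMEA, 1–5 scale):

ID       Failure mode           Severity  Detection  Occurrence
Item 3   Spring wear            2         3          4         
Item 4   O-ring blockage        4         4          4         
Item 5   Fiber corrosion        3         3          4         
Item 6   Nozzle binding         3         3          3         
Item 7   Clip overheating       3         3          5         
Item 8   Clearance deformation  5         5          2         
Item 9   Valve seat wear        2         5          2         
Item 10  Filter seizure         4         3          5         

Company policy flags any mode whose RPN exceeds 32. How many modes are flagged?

RPN = Severity × Occurrence × Detection:
  Item 3: 2 × 4 × 3 = 24
  Item 4: 4 × 4 × 4 = 64
  Item 5: 3 × 4 × 3 = 36
  Item 6: 3 × 3 × 3 = 27
  Item 7: 3 × 5 × 3 = 45
  Item 8: 5 × 2 × 5 = 50
  Item 9: 2 × 2 × 5 = 20
  Item 10: 4 × 5 × 3 = 60
Modes with RPN > 32: Item 4 (64), Item 5 (36), Item 7 (45), Item 8 (50), Item 10 (60) → 5.

5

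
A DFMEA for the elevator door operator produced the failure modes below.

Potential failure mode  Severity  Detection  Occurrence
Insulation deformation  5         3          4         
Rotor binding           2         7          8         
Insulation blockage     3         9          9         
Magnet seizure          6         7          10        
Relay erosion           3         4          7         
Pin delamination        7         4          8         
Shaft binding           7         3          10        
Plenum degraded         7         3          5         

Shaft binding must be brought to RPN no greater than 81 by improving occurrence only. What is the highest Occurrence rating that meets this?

Shaft binding: S=7, O=10, D=3 → current RPN = 210.
Fixed product = 21. Need 21 × O ≤ 81, so O ≤ 81/21 = 3.86.
Maximum integer Occurrence rating = 3 (gives RPN 63; O=4 would give 84 > 81).

3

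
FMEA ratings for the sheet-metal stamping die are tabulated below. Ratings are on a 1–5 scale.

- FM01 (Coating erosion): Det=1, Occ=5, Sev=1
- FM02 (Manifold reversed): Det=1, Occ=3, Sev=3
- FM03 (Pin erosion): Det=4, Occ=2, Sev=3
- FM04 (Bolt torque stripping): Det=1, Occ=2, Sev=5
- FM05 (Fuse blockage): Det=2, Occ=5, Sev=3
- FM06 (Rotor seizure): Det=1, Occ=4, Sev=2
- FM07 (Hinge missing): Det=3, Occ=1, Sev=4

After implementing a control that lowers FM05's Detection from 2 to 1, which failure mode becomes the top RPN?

FM03

RPN = Severity × Occurrence × Detection:
  FM01: 1 × 5 × 1 = 5
  FM02: 3 × 3 × 1 = 9
  FM03: 3 × 2 × 4 = 24
  FM04: 5 × 2 × 1 = 10
  FM05: 3 × 5 × 2 = 30
  FM06: 2 × 4 × 1 = 8
  FM07: 4 × 1 × 3 = 12
After action: FM05 → 3 × 5 × 1 = 15.
Revised RPNs: FM03=24, FM05=15, FM07=12, FM04=10, FM02=9, FM06=8, FM01=5.
Highest is now FM03 (24).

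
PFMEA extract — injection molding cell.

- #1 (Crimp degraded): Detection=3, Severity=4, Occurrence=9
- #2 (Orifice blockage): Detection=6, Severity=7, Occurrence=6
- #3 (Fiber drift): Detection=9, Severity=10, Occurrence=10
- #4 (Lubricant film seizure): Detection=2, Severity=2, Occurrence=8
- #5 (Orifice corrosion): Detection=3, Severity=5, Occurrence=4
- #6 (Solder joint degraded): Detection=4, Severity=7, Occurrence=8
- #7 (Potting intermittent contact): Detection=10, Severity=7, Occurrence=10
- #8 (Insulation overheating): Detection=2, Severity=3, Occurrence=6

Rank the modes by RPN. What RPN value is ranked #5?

RPN = Severity × Occurrence × Detection:
  #1: 4 × 9 × 3 = 108
  #2: 7 × 6 × 6 = 252
  #3: 10 × 10 × 9 = 900
  #4: 2 × 8 × 2 = 32
  #5: 5 × 4 × 3 = 60
  #6: 7 × 8 × 4 = 224
  #7: 7 × 10 × 10 = 700
  #8: 3 × 6 × 2 = 36
Sorted descending: 900, 700, 252, 224, 108, 60, 36, 32.
The fifth-highest RPN is 108 (#1).

108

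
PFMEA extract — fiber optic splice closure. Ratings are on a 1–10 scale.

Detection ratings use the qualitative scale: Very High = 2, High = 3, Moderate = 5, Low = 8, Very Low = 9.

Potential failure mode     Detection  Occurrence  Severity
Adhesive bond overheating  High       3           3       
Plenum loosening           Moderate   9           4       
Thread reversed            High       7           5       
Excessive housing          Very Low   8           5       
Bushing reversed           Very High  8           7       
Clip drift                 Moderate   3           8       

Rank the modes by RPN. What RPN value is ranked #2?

180

RPN = Severity × Occurrence × Detection:
  Adhesive bond overheating: 3 × 3 × 3 = 27
  Plenum loosening: 4 × 9 × 5 = 180
  Thread reversed: 5 × 7 × 3 = 105
  Excessive housing: 5 × 8 × 9 = 360
  Bushing reversed: 7 × 8 × 2 = 112
  Clip drift: 8 × 3 × 5 = 120
Sorted descending: 360, 180, 120, 112, 105, 27.
The second-highest RPN is 180 (Plenum loosening).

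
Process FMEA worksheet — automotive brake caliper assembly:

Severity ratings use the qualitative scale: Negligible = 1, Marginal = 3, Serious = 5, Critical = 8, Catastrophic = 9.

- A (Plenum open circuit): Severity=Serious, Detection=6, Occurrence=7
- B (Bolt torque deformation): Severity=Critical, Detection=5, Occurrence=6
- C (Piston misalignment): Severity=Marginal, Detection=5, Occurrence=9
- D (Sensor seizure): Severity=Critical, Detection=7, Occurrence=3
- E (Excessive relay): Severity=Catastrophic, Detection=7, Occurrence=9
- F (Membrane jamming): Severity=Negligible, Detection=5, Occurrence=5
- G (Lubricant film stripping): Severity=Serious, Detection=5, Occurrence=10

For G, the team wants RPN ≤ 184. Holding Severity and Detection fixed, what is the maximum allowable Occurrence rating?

7

G: S=5, O=10, D=5 → current RPN = 250.
Fixed product = 25. Need 25 × O ≤ 184, so O ≤ 184/25 = 7.36.
Maximum integer Occurrence rating = 7 (gives RPN 175; O=8 would give 200 > 184).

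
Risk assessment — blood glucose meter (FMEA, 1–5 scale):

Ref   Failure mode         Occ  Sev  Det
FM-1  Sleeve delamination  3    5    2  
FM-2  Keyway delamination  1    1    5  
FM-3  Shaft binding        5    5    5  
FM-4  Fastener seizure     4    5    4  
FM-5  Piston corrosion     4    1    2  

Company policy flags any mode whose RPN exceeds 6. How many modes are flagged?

RPN = Severity × Occurrence × Detection:
  FM-1: 5 × 3 × 2 = 30
  FM-2: 1 × 1 × 5 = 5
  FM-3: 5 × 5 × 5 = 125
  FM-4: 5 × 4 × 4 = 80
  FM-5: 1 × 4 × 2 = 8
Modes with RPN > 6: FM-1 (30), FM-3 (125), FM-4 (80), FM-5 (8) → 4.

4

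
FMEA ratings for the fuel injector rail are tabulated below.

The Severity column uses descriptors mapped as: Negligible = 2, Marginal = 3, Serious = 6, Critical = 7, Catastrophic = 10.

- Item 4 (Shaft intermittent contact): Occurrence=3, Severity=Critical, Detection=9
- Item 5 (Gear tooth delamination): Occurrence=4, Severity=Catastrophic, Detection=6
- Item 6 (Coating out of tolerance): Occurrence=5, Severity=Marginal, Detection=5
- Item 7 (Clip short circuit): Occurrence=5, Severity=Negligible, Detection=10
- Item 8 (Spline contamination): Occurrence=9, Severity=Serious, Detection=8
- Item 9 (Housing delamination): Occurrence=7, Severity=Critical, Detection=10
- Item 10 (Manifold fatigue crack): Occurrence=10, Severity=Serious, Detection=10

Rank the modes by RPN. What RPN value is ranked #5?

RPN = Severity × Occurrence × Detection:
  Item 4: 7 × 3 × 9 = 189
  Item 5: 10 × 4 × 6 = 240
  Item 6: 3 × 5 × 5 = 75
  Item 7: 2 × 5 × 10 = 100
  Item 8: 6 × 9 × 8 = 432
  Item 9: 7 × 7 × 10 = 490
  Item 10: 6 × 10 × 10 = 600
Sorted descending: 600, 490, 432, 240, 189, 100, 75.
The fifth-highest RPN is 189 (Item 4).

189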